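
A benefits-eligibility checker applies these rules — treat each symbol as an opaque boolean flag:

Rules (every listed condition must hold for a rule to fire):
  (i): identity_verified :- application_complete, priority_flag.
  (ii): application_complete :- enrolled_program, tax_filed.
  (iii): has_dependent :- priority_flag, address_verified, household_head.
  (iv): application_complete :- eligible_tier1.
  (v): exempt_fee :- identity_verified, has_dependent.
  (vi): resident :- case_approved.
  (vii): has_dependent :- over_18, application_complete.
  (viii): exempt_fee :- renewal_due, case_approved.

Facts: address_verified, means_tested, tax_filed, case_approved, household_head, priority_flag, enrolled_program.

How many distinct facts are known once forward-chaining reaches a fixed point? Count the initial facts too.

Round 1: (ii) [application_complete :- enrolled_program, tax_filed.]; (iii) [has_dependent :- priority_flag, address_verified, household_head.]; (vi) [resident :- case_approved.]. New: application_complete, has_dependent, resident.
Round 2: (i) [identity_verified :- application_complete, priority_flag.]. New: identity_verified.
Round 3: (v) [exempt_fee :- identity_verified, has_dependent.]. New: exempt_fee.
Closure: {address_verified, application_complete, case_approved, enrolled_program, exempt_fee, has_dependent, household_head, identity_verified, means_tested, priority_flag, resident, tax_filed} — 12 facts.

12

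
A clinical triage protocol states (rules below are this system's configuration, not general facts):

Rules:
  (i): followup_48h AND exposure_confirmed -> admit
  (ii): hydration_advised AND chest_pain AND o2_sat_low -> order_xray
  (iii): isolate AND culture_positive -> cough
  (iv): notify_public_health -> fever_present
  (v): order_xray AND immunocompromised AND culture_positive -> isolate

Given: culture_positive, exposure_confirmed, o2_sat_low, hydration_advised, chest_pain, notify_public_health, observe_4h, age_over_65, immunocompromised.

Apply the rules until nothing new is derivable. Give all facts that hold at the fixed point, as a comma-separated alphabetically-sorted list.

age_over_65, chest_pain, cough, culture_positive, exposure_confirmed, fever_present, hydration_advised, immunocompromised, isolate, notify_public_health, o2_sat_low, observe_4h, order_xray

Round 1: (ii) [hydration_advised AND chest_pain AND o2_sat_low -> order_xray]; (iv) [notify_public_health -> fever_present]. New: order_xray, fever_present.
Round 2: (v) [order_xray AND immunocompromised AND culture_positive -> isolate]. New: isolate.
Round 3: (iii) [isolate AND culture_positive -> cough]. New: cough.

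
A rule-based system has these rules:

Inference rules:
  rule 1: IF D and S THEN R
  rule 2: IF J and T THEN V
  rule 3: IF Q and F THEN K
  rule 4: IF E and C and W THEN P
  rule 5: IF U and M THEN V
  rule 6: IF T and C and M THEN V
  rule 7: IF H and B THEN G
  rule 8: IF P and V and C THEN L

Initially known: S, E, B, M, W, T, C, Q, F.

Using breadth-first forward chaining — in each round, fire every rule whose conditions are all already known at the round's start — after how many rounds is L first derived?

2

Round 1: rule 3 [IF Q and F THEN K]; rule 4 [IF E and C and W THEN P]; rule 6 [IF T and C and M THEN V]. New: K, P, V.
Round 2: rule 8 [IF P and V and C THEN L]. New: L.
L first appears in round 2.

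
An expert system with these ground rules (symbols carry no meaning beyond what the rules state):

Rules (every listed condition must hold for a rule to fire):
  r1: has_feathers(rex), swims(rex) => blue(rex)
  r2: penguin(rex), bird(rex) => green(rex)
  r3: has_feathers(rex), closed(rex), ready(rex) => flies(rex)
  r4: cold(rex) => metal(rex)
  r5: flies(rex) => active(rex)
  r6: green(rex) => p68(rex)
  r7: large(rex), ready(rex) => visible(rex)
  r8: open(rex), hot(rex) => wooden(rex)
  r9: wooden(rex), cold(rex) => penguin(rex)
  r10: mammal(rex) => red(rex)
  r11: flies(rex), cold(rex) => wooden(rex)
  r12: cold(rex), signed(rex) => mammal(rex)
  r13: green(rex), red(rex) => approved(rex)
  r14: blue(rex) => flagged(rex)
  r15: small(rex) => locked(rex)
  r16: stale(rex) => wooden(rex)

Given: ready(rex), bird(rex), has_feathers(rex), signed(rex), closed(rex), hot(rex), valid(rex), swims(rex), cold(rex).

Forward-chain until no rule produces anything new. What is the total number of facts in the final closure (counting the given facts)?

21

Round 1 fires r1, r3, r4, r12, giving blue(rex), flies(rex), metal(rex), mammal(rex).
Round 2 fires r5, r10, r11, r14, giving active(rex), red(rex), wooden(rex), flagged(rex).
Round 3 fires r9, giving penguin(rex).
Round 4 fires r2, giving green(rex).
Round 5 fires r6, r13, giving p68(rex), approved(rex).
Closure: {active(rex), approved(rex), bird(rex), blue(rex), closed(rex), cold(rex), flagged(rex), flies(rex), green(rex), has_feathers(rex), hot(rex), mammal(rex), metal(rex), p68(rex), penguin(rex), ready(rex), red(rex), signed(rex), swims(rex), valid(rex), wooden(rex)} — 21 facts.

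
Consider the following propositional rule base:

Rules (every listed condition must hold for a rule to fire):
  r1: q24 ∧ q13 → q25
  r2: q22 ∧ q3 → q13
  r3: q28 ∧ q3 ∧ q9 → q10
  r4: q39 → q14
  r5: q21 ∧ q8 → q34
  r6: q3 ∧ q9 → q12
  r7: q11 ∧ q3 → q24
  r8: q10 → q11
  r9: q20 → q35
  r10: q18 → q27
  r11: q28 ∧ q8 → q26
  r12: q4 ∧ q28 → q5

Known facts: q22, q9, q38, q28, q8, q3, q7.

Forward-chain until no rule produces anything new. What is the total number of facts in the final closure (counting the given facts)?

14

Round 1 — r2, r3, r6, r11, derive q13, q10, q12, q26.
Round 2 — r8, derive q11.
Round 3 — r7, derive q24.
Round 4 — r1, derive q25.
Closure: {q10, q11, q12, q13, q22, q24, q25, q26, q28, q3, q38, q7, q8, q9} — 14 facts.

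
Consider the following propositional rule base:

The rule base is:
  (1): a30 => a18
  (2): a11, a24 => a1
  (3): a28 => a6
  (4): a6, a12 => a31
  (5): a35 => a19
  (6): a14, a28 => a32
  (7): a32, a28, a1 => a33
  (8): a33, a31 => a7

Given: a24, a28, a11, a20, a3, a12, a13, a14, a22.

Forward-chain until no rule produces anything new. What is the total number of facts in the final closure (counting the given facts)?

Round 1: (2) [a11, a24 => a1]; (3) [a28 => a6]; (6) [a14, a28 => a32]. Adds a1, a6, a32.
Round 2: (4) [a6, a12 => a31]; (7) [a32, a28, a1 => a33]. Adds a31, a33.
Round 3: (8) [a33, a31 => a7]. Adds a7.
Closure: {a1, a11, a12, a13, a14, a20, a22, a24, a28, a3, a31, a32, a33, a6, a7} — 15 facts.

15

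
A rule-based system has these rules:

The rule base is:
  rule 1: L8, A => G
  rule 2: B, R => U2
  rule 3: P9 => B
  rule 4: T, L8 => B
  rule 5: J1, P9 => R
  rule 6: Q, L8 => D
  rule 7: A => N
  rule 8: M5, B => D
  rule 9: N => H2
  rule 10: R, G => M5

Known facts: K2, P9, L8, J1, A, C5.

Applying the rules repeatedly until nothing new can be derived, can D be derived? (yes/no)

yes

Round 1 fires rule 1, rule 3, rule 5, rule 7, giving G, B, R, N.
Round 2 fires rule 2, rule 9, rule 10, giving U2, H2, M5.
Round 3 fires rule 8, giving D.
D appears in round 3, so it is derivable.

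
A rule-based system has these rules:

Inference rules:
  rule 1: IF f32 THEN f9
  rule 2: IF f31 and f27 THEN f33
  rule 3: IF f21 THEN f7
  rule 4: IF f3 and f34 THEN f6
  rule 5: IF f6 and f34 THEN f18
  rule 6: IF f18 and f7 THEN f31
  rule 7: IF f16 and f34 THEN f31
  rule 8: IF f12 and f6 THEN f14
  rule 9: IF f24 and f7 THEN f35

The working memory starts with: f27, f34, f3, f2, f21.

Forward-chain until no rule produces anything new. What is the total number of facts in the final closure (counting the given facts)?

Round 1: rule 3 [IF f21 THEN f7]; rule 4 [IF f3 and f34 THEN f6]. New: f7, f6.
Round 2: rule 5 [IF f6 and f34 THEN f18]. New: f18.
Round 3: rule 6 [IF f18 and f7 THEN f31]. New: f31.
Round 4: rule 2 [IF f31 and f27 THEN f33]. New: f33.
Closure: {f18, f2, f21, f27, f3, f31, f33, f34, f6, f7} — 10 facts.

10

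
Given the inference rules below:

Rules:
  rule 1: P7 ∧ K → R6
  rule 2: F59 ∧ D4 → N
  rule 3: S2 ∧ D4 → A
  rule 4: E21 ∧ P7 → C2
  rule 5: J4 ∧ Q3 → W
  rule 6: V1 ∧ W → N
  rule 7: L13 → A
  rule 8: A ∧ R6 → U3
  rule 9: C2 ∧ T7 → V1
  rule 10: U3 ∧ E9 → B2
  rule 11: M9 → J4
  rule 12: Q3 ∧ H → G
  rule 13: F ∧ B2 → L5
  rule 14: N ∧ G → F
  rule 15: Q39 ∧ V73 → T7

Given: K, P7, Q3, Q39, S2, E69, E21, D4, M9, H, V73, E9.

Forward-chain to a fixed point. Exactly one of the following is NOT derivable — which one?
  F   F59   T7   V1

[1] rule 1 [P7 ∧ K → R6]; rule 3 [S2 ∧ D4 → A]; rule 4 [E21 ∧ P7 → C2]; rule 11 [M9 → J4]; rule 12 [Q3 ∧ H → G]; rule 15 [Q39 ∧ V73 → T7]. ⇒ new: R6, A, C2, J4, G, T7.
[2] rule 5 [J4 ∧ Q3 → W]; rule 8 [A ∧ R6 → U3]; rule 9 [C2 ∧ T7 → V1]. ⇒ new: W, U3, V1.
[3] rule 6 [V1 ∧ W → N]; rule 10 [U3 ∧ E9 → B2]. ⇒ new: N, B2.
[4] rule 14 [N ∧ G → F]. ⇒ new: F.
[5] rule 13 [F ∧ B2 → L5]. ⇒ new: L5.
Derived: V1 (round 2), T7 (round 1), F (round 4). F59 never appears in any round.

F59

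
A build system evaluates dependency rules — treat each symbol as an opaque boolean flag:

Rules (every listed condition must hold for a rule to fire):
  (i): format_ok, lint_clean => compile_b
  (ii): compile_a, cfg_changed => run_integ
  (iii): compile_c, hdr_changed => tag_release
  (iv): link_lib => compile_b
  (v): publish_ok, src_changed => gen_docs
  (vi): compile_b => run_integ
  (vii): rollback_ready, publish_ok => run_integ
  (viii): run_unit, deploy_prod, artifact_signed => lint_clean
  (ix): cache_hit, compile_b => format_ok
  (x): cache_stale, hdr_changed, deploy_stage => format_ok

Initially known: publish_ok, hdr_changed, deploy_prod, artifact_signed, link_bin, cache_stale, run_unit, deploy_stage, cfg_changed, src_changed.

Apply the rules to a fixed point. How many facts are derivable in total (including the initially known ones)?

15

Round 1 — (v), (viii), (x), derive gen_docs, lint_clean, format_ok.
Round 2 — (i), derive compile_b.
Round 3 — (vi), derive run_integ.
Closure: {artifact_signed, cache_stale, cfg_changed, compile_b, deploy_prod, deploy_stage, format_ok, gen_docs, hdr_changed, link_bin, lint_clean, publish_ok, run_integ, run_unit, src_changed} — 15 facts.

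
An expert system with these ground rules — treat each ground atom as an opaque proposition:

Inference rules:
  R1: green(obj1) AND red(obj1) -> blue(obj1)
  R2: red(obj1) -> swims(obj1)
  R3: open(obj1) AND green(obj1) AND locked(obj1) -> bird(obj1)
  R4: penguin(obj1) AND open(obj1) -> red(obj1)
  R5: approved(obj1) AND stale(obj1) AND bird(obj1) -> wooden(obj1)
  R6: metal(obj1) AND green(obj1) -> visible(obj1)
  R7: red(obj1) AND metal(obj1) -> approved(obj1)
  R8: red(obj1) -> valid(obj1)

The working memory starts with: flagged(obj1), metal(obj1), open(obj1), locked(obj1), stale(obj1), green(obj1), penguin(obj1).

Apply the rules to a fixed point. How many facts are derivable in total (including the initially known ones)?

15

[1] R3 [open(obj1) AND green(obj1) AND locked(obj1) -> bird(obj1)]; R4 [penguin(obj1) AND open(obj1) -> red(obj1)]; R6 [metal(obj1) AND green(obj1) -> visible(obj1)]. ⇒ new: bird(obj1), red(obj1), visible(obj1).
[2] R1 [green(obj1) AND red(obj1) -> blue(obj1)]; R2 [red(obj1) -> swims(obj1)]; R7 [red(obj1) AND metal(obj1) -> approved(obj1)]; R8 [red(obj1) -> valid(obj1)]. ⇒ new: blue(obj1), swims(obj1), approved(obj1), valid(obj1).
[3] R5 [approved(obj1) AND stale(obj1) AND bird(obj1) -> wooden(obj1)]. ⇒ new: wooden(obj1).
Closure: {approved(obj1), bird(obj1), blue(obj1), flagged(obj1), green(obj1), locked(obj1), metal(obj1), open(obj1), penguin(obj1), red(obj1), stale(obj1), swims(obj1), valid(obj1), visible(obj1), wooden(obj1)} — 15 facts.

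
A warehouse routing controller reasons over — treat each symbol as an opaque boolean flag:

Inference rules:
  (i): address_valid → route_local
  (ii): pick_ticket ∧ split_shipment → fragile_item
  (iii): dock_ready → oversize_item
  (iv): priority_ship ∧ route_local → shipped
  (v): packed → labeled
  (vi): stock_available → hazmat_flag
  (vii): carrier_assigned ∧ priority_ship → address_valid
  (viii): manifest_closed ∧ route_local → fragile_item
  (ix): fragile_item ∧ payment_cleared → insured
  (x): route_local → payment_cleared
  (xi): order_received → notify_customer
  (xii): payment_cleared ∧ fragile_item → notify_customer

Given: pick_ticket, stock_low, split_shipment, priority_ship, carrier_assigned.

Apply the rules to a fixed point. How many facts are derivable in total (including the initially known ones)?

Round 1 fires (ii), (vii), giving fragile_item, address_valid.
Round 2 fires (i), giving route_local.
Round 3 fires (iv), (x), giving shipped, payment_cleared.
Round 4 fires (ix), (xii), giving insured, notify_customer.
Closure: {address_valid, carrier_assigned, fragile_item, insured, notify_customer, payment_cleared, pick_ticket, priority_ship, route_local, shipped, split_shipment, stock_low} — 12 facts.

12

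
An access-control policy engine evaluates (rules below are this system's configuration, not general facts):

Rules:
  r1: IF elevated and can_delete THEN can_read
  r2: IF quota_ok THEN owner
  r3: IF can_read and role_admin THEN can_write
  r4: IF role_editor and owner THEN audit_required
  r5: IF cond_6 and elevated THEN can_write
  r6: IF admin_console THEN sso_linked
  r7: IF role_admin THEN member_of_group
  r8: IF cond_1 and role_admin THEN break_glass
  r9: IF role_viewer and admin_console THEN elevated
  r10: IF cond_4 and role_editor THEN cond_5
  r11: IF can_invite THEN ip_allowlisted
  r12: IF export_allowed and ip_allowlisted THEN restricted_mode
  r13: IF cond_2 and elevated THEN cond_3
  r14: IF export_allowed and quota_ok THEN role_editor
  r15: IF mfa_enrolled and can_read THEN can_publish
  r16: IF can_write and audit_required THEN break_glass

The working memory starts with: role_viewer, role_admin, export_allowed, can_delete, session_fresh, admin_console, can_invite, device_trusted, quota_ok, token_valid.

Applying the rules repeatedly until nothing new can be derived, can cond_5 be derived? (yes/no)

[1] r2 [IF quota_ok THEN owner]; r6 [IF admin_console THEN sso_linked]; r7 [IF role_admin THEN member_of_group]; r9 [IF role_viewer and admin_console THEN elevated]; r11 [IF can_invite THEN ip_allowlisted]; r14 [IF export_allowed and quota_ok THEN role_editor]. ⇒ new: owner, sso_linked, member_of_group, elevated, ip_allowlisted, role_editor.
[2] r1 [IF elevated and can_delete THEN can_read]; r4 [IF role_editor and owner THEN audit_required]; r12 [IF export_allowed and ip_allowlisted THEN restricted_mode]. ⇒ new: can_read, audit_required, restricted_mode.
[3] r3 [IF can_read and role_admin THEN can_write]. ⇒ new: can_write.
[4] r16 [IF can_write and audit_required THEN break_glass]. ⇒ new: break_glass.
Fixed point reached. cond_5 is concluded only by r10; r10 needs cond_4 (never derived).

no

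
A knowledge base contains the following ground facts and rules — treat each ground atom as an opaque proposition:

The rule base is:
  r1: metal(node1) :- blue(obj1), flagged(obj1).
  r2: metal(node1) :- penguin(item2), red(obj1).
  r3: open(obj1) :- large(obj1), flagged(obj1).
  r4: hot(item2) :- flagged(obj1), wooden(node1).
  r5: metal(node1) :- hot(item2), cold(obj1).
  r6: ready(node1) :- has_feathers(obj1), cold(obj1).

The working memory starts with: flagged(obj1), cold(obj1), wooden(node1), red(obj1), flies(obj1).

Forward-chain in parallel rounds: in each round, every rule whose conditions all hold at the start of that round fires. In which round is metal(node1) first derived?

Round 1: r4 [hot(item2) :- flagged(obj1), wooden(node1).]. New: hot(item2).
Round 2: r5 [metal(node1) :- hot(item2), cold(obj1).]. New: metal(node1).
metal(node1) first appears in round 2.

2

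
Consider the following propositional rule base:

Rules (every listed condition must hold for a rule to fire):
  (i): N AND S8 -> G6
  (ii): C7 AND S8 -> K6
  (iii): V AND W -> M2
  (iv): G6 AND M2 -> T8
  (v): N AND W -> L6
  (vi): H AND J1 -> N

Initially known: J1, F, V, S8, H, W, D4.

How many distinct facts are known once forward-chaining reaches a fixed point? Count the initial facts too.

12

Round 1: (iii) [V AND W -> M2]; (vi) [H AND J1 -> N]. New: M2, N.
Round 2: (i) [N AND S8 -> G6]; (v) [N AND W -> L6]. New: G6, L6.
Round 3: (iv) [G6 AND M2 -> T8]. New: T8.
Closure: {D4, F, G6, H, J1, L6, M2, N, S8, T8, V, W} — 12 facts.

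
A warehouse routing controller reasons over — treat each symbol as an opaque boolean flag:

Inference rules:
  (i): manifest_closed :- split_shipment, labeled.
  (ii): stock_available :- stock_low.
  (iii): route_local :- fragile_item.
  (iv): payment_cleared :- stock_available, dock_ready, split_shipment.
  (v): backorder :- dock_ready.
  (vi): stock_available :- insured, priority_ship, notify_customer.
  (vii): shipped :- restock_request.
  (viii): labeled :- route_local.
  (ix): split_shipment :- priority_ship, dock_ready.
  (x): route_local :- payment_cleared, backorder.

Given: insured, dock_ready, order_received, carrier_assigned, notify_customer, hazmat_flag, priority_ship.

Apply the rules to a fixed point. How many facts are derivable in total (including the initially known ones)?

14

[1] (v) [backorder :- dock_ready.]; (vi) [stock_available :- insured, priority_ship, notify_customer.]; (ix) [split_shipment :- priority_ship, dock_ready.]. ⇒ new: backorder, stock_available, split_shipment.
[2] (iv) [payment_cleared :- stock_available, dock_ready, split_shipment.]. ⇒ new: payment_cleared.
[3] (x) [route_local :- payment_cleared, backorder.]. ⇒ new: route_local.
[4] (viii) [labeled :- route_local.]. ⇒ new: labeled.
[5] (i) [manifest_closed :- split_shipment, labeled.]. ⇒ new: manifest_closed.
Closure: {backorder, carrier_assigned, dock_ready, hazmat_flag, insured, labeled, manifest_closed, notify_customer, order_received, payment_cleared, priority_ship, route_local, split_shipment, stock_available} — 14 facts.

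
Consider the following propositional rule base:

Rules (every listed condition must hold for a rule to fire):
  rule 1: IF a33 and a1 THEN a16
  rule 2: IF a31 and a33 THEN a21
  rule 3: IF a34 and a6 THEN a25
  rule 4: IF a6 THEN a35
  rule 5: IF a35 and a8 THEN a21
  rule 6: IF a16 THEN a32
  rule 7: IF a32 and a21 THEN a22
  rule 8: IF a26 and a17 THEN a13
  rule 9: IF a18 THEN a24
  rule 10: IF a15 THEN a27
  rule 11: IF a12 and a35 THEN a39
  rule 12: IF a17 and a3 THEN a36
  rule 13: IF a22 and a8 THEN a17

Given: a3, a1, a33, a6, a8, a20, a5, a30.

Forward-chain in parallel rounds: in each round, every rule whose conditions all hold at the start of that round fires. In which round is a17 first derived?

Round 1 — rule 1, rule 4, derive a16, a35.
Round 2 — rule 5, rule 6, derive a21, a32.
Round 3 — rule 7, derive a22.
Round 4 — rule 13, derive a17.
a17 first appears in round 4.

4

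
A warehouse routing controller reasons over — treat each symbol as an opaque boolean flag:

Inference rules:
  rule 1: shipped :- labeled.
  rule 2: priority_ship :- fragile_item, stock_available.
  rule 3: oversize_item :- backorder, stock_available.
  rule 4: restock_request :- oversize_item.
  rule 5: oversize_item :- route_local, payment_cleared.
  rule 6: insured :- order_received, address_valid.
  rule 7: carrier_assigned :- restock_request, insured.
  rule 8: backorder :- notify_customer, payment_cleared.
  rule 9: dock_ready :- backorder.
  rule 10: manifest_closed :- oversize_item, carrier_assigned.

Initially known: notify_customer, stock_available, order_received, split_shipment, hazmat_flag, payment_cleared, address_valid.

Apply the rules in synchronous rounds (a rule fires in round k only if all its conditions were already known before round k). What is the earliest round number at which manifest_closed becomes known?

5

Round 1: rule 6 [insured :- order_received, address_valid.]; rule 8 [backorder :- notify_customer, payment_cleared.]. Adds insured, backorder.
Round 2: rule 3 [oversize_item :- backorder, stock_available.]; rule 9 [dock_ready :- backorder.]. Adds oversize_item, dock_ready.
Round 3: rule 4 [restock_request :- oversize_item.]. Adds restock_request.
Round 4: rule 7 [carrier_assigned :- restock_request, insured.]. Adds carrier_assigned.
Round 5: rule 10 [manifest_closed :- oversize_item, carrier_assigned.]. Adds manifest_closed.
manifest_closed first appears in round 5.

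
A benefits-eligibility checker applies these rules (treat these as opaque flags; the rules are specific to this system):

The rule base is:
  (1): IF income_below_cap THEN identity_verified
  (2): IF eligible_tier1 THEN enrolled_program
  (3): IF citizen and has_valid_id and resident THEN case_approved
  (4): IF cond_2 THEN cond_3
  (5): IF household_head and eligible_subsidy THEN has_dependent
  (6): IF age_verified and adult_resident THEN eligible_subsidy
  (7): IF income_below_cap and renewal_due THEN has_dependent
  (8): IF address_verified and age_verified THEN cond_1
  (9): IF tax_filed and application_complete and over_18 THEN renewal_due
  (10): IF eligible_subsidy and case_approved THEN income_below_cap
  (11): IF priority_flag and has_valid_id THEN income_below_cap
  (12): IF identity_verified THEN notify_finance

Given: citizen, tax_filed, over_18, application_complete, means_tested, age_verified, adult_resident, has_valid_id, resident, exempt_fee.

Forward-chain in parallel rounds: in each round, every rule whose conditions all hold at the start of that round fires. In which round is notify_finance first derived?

4

Round 1 — (3), (6), (9), derive case_approved, eligible_subsidy, renewal_due.
Round 2 — (10), derive income_below_cap.
Round 3 — (1), (7), derive identity_verified, has_dependent.
Round 4 — (12), derive notify_finance.
notify_finance first appears in round 4.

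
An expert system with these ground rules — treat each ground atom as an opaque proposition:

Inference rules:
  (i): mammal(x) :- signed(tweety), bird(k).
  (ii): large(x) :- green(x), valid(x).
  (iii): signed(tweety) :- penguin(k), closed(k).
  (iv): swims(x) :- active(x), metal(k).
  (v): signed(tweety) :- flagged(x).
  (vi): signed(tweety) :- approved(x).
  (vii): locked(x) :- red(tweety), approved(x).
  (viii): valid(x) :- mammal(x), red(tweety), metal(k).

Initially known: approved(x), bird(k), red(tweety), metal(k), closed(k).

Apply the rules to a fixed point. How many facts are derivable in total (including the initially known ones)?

9

Round 1 — (vi), (vii), derive signed(tweety), locked(x).
Round 2 — (i), derive mammal(x).
Round 3 — (viii), derive valid(x).
Closure: {approved(x), bird(k), closed(k), locked(x), mammal(x), metal(k), red(tweety), signed(tweety), valid(x)} — 9 facts.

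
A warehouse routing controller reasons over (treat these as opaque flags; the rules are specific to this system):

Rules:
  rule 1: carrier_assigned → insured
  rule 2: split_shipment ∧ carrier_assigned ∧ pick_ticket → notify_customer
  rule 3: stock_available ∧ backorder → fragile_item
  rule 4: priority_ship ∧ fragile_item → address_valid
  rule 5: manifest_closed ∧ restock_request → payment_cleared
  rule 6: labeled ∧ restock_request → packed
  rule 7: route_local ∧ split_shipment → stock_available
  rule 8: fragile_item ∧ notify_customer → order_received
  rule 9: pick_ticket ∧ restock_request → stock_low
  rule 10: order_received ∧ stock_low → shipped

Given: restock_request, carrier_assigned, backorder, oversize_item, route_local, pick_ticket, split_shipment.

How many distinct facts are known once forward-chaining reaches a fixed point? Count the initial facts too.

14

Round 1 fires rule 1, rule 2, rule 7, rule 9, giving insured, notify_customer, stock_available, stock_low.
Round 2 fires rule 3, giving fragile_item.
Round 3 fires rule 8, giving order_received.
Round 4 fires rule 10, giving shipped.
Closure: {backorder, carrier_assigned, fragile_item, insured, notify_customer, order_received, oversize_item, pick_ticket, restock_request, route_local, shipped, split_shipment, stock_available, stock_low} — 14 facts.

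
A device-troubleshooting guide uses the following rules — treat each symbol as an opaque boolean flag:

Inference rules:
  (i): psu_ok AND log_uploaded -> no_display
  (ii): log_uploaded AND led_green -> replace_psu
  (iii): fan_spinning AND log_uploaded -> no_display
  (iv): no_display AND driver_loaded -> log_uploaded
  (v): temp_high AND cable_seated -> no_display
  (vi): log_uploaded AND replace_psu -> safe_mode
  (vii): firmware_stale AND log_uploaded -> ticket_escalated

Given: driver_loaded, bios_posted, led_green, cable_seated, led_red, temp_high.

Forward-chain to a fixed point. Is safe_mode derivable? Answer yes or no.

Round 1 fires (v), giving no_display.
Round 2 fires (iv), giving log_uploaded.
Round 3 fires (ii), giving replace_psu.
Round 4 fires (vi), giving safe_mode.
safe_mode appears in round 4, so it is derivable.

yes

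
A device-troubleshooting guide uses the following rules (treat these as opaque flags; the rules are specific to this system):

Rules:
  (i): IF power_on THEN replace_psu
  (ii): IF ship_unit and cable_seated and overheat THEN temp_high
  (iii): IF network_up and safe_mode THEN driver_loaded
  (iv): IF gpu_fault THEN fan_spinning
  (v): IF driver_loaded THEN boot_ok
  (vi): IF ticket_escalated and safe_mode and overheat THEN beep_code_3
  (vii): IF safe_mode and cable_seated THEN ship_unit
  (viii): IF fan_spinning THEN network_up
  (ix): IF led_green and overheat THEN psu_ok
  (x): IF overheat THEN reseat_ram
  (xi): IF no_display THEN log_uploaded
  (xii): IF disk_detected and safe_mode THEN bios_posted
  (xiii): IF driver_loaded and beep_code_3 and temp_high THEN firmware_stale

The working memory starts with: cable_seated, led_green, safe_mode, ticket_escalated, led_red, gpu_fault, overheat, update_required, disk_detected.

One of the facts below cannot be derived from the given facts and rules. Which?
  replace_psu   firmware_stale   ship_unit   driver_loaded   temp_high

[1] (iv) [IF gpu_fault THEN fan_spinning]; (vi) [IF ticket_escalated and safe_mode and overheat THEN beep_code_3]; (vii) [IF safe_mode and cable_seated THEN ship_unit]; (ix) [IF led_green and overheat THEN psu_ok]; (x) [IF overheat THEN reseat_ram]; (xii) [IF disk_detected and safe_mode THEN bios_posted]. ⇒ new: fan_spinning, beep_code_3, ship_unit, psu_ok, reseat_ram, bios_posted.
[2] (ii) [IF ship_unit and cable_seated and overheat THEN temp_high]; (viii) [IF fan_spinning THEN network_up]. ⇒ new: temp_high, network_up.
[3] (iii) [IF network_up and safe_mode THEN driver_loaded]. ⇒ new: driver_loaded.
[4] (v) [IF driver_loaded THEN boot_ok]; (xiii) [IF driver_loaded and beep_code_3 and temp_high THEN firmware_stale]. ⇒ new: boot_ok, firmware_stale.
Derived: firmware_stale (round 4), driver_loaded (round 3), temp_high (round 2), ship_unit (round 1). replace_psu never appears in any round.

replace_psu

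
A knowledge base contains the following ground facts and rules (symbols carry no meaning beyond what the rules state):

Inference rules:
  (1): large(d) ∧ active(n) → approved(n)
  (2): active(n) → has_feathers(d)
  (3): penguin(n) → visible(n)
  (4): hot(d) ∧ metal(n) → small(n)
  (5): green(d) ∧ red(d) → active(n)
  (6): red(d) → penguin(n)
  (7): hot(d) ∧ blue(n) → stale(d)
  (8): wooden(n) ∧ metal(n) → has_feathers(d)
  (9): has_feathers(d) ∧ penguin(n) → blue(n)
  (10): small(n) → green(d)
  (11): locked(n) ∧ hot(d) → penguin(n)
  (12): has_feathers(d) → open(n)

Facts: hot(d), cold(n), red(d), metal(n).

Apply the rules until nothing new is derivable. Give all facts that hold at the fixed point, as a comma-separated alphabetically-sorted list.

[1] (4) [hot(d) ∧ metal(n) → small(n)]; (6) [red(d) → penguin(n)]. ⇒ new: small(n), penguin(n).
[2] (3) [penguin(n) → visible(n)]; (10) [small(n) → green(d)]. ⇒ new: visible(n), green(d).
[3] (5) [green(d) ∧ red(d) → active(n)]. ⇒ new: active(n).
[4] (2) [active(n) → has_feathers(d)]. ⇒ new: has_feathers(d).
[5] (9) [has_feathers(d) ∧ penguin(n) → blue(n)]; (12) [has_feathers(d) → open(n)]. ⇒ new: blue(n), open(n).
[6] (7) [hot(d) ∧ blue(n) → stale(d)]. ⇒ new: stale(d).

active(n), blue(n), cold(n), green(d), has_feathers(d), hot(d), metal(n), open(n), penguin(n), red(d), small(n), stale(d), visible(n)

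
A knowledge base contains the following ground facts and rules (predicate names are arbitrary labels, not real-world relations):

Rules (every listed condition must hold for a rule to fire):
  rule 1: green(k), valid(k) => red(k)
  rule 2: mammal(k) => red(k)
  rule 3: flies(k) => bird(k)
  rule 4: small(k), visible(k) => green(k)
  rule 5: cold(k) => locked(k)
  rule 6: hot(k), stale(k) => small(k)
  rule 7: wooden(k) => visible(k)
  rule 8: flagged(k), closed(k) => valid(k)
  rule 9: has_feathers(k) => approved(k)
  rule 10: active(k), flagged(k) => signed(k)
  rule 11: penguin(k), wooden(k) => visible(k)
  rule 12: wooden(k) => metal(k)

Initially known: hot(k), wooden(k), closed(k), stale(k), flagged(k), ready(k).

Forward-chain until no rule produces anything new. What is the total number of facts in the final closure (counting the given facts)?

Round 1: rule 6 [hot(k), stale(k) => small(k)]; rule 7 [wooden(k) => visible(k)]; rule 8 [flagged(k), closed(k) => valid(k)]; rule 12 [wooden(k) => metal(k)]. Adds small(k), visible(k), valid(k), metal(k).
Round 2: rule 4 [small(k), visible(k) => green(k)]. Adds green(k).
Round 3: rule 1 [green(k), valid(k) => red(k)]. Adds red(k).
Closure: {closed(k), flagged(k), green(k), hot(k), metal(k), ready(k), red(k), small(k), stale(k), valid(k), visible(k), wooden(k)} — 12 facts.

12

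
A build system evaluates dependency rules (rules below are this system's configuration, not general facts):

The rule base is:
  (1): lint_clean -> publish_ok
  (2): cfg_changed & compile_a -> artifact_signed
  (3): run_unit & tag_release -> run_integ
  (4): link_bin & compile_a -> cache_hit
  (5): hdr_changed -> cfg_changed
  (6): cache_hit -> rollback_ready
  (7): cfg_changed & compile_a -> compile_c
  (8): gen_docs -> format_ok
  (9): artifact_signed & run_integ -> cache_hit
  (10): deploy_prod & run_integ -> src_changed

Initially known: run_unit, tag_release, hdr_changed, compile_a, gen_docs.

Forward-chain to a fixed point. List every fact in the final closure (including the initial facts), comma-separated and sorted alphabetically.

Round 1 — (3), (5), (8), derive run_integ, cfg_changed, format_ok.
Round 2 — (2), (7), derive artifact_signed, compile_c.
Round 3 — (9), derive cache_hit.
Round 4 — (6), derive rollback_ready.

artifact_signed, cache_hit, cfg_changed, compile_a, compile_c, format_ok, gen_docs, hdr_changed, rollback_ready, run_integ, run_unit, tag_release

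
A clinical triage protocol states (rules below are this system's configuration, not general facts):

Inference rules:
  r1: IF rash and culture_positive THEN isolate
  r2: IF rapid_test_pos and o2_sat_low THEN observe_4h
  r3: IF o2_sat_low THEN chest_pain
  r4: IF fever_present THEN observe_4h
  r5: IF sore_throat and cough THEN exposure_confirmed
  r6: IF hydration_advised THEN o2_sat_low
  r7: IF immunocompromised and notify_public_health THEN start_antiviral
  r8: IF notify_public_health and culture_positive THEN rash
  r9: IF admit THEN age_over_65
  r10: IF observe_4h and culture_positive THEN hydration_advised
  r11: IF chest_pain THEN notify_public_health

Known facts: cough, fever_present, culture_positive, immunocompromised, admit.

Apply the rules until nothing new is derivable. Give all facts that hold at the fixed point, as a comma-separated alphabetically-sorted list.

Round 1 — r4, r9, derive observe_4h, age_over_65.
Round 2 — r10, derive hydration_advised.
Round 3 — r6, derive o2_sat_low.
Round 4 — r3, derive chest_pain.
Round 5 — r11, derive notify_public_health.
Round 6 — r7, r8, derive start_antiviral, rash.
Round 7 — r1, derive isolate.

admit, age_over_65, chest_pain, cough, culture_positive, fever_present, hydration_advised, immunocompromised, isolate, notify_public_health, o2_sat_low, observe_4h, rash, start_antiviral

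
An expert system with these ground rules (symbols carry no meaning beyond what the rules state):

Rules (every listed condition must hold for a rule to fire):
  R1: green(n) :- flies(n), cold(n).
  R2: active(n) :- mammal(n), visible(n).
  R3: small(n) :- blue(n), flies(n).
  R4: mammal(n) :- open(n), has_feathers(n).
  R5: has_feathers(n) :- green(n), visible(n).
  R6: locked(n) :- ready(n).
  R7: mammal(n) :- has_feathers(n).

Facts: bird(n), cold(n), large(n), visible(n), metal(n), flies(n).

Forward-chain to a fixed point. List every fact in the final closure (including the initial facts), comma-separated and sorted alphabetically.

Round 1: R1 [green(n) :- flies(n), cold(n).]. Adds green(n).
Round 2: R5 [has_feathers(n) :- green(n), visible(n).]. Adds has_feathers(n).
Round 3: R7 [mammal(n) :- has_feathers(n).]. Adds mammal(n).
Round 4: R2 [active(n) :- mammal(n), visible(n).]. Adds active(n).

active(n), bird(n), cold(n), flies(n), green(n), has_feathers(n), large(n), mammal(n), metal(n), visible(n)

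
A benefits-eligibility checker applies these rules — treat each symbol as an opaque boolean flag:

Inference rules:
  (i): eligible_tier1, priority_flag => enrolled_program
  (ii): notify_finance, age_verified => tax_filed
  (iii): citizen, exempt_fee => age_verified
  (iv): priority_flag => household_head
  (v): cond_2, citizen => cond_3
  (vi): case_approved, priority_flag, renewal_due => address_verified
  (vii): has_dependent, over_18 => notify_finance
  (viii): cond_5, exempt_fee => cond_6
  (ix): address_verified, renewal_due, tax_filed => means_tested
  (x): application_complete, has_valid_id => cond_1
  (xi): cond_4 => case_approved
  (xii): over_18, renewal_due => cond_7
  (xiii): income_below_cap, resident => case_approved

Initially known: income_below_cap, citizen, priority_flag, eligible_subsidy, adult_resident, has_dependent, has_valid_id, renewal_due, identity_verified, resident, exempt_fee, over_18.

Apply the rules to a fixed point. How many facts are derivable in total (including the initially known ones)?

20

Round 1 fires (iii), (iv), (vii), (xii), (xiii), giving age_verified, household_head, notify_finance, cond_7, case_approved.
Round 2 fires (ii), (vi), giving tax_filed, address_verified.
Round 3 fires (ix), giving means_tested.
Closure: {address_verified, adult_resident, age_verified, case_approved, citizen, cond_7, eligible_subsidy, exempt_fee, has_dependent, has_valid_id, household_head, identity_verified, income_below_cap, means_tested, notify_finance, over_18, priority_flag, renewal_due, resident, tax_filed} — 20 facts.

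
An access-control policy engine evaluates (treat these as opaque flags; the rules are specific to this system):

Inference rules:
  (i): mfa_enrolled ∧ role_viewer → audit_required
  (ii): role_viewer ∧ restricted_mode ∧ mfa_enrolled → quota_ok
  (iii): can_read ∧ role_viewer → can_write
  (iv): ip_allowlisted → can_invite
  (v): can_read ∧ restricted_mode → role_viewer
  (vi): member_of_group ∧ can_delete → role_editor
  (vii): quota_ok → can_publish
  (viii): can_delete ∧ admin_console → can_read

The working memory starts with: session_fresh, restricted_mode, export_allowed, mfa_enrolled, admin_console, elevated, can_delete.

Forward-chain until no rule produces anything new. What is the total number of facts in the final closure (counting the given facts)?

Round 1: (viii) [can_delete ∧ admin_console → can_read]. Adds can_read.
Round 2: (v) [can_read ∧ restricted_mode → role_viewer]. Adds role_viewer.
Round 3: (i) [mfa_enrolled ∧ role_viewer → audit_required]; (ii) [role_viewer ∧ restricted_mode ∧ mfa_enrolled → quota_ok]; (iii) [can_read ∧ role_viewer → can_write]. Adds audit_required, quota_ok, can_write.
Round 4: (vii) [quota_ok → can_publish]. Adds can_publish.
Closure: {admin_console, audit_required, can_delete, can_publish, can_read, can_write, elevated, export_allowed, mfa_enrolled, quota_ok, restricted_mode, role_viewer, session_fresh} — 13 facts.

13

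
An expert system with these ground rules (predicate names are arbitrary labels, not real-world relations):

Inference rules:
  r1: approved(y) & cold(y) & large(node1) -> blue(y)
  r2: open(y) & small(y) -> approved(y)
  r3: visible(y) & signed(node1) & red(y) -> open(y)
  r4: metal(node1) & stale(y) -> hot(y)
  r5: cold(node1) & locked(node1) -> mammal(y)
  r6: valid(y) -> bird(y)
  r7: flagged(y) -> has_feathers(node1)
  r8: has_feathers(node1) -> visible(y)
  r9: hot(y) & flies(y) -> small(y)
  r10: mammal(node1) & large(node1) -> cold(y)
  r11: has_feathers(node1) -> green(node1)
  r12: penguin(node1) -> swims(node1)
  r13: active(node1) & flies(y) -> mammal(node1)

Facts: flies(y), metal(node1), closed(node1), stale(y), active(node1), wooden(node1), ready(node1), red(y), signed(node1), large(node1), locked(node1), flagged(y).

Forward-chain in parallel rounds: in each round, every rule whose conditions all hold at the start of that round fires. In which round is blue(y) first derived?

Round 1: r4 [metal(node1) & stale(y) -> hot(y)]; r7 [flagged(y) -> has_feathers(node1)]; r13 [active(node1) & flies(y) -> mammal(node1)]. New: hot(y), has_feathers(node1), mammal(node1).
Round 2: r8 [has_feathers(node1) -> visible(y)]; r9 [hot(y) & flies(y) -> small(y)]; r10 [mammal(node1) & large(node1) -> cold(y)]; r11 [has_feathers(node1) -> green(node1)]. New: visible(y), small(y), cold(y), green(node1).
Round 3: r3 [visible(y) & signed(node1) & red(y) -> open(y)]. New: open(y).
Round 4: r2 [open(y) & small(y) -> approved(y)]. New: approved(y).
Round 5: r1 [approved(y) & cold(y) & large(node1) -> blue(y)]. New: blue(y).
blue(y) first appears in round 5.

5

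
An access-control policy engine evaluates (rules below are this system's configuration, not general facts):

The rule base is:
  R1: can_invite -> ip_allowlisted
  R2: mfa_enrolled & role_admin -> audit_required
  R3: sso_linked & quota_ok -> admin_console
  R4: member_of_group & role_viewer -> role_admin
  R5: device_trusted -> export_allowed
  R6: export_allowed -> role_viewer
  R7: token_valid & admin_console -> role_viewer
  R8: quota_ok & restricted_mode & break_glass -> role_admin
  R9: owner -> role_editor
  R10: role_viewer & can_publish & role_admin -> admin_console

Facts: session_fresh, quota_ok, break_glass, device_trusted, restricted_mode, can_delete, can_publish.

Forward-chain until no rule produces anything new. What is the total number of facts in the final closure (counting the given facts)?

Round 1: R5 [device_trusted -> export_allowed]; R8 [quota_ok & restricted_mode & break_glass -> role_admin]. Adds export_allowed, role_admin.
Round 2: R6 [export_allowed -> role_viewer]. Adds role_viewer.
Round 3: R10 [role_viewer & can_publish & role_admin -> admin_console]. Adds admin_console.
Closure: {admin_console, break_glass, can_delete, can_publish, device_trusted, export_allowed, quota_ok, restricted_mode, role_admin, role_viewer, session_fresh} — 11 facts.

11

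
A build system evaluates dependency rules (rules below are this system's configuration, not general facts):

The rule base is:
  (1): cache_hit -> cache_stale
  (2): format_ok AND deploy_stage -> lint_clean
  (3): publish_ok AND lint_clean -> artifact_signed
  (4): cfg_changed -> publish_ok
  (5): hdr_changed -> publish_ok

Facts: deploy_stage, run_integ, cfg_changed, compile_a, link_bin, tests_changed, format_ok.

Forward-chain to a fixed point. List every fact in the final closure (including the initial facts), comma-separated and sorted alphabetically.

Round 1 fires (2), (4), giving lint_clean, publish_ok.
Round 2 fires (3), giving artifact_signed.

artifact_signed, cfg_changed, compile_a, deploy_stage, format_ok, link_bin, lint_clean, publish_ok, run_integ, tests_changed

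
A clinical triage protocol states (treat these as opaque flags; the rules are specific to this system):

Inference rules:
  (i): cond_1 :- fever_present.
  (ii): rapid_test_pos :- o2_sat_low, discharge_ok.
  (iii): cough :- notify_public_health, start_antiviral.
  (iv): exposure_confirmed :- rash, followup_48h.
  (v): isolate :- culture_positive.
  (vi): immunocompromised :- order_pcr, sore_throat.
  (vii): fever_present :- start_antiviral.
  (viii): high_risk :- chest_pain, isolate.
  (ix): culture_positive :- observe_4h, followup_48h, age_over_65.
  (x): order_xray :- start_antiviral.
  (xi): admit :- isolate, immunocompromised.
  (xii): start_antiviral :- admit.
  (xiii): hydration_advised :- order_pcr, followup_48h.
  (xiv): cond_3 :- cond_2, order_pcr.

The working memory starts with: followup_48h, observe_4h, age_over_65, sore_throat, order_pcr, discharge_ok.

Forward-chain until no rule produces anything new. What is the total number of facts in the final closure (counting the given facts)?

15

Round 1 fires (vi), (ix), (xiii), giving immunocompromised, culture_positive, hydration_advised.
Round 2 fires (v), giving isolate.
Round 3 fires (xi), giving admit.
Round 4 fires (xii), giving start_antiviral.
Round 5 fires (vii), (x), giving fever_present, order_xray.
Round 6 fires (i), giving cond_1.
Closure: {admit, age_over_65, cond_1, culture_positive, discharge_ok, fever_present, followup_48h, hydration_advised, immunocompromised, isolate, observe_4h, order_pcr, order_xray, sore_throat, start_antiviral} — 15 facts.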